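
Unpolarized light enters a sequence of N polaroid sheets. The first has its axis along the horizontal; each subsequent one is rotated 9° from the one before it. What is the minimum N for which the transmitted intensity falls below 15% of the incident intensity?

N = 50

First polarizer halves the unpolarized light: factor 1/2.
Each further stage multiplies by cos²(9°) = 0.9755.
After N polarizers: T = 0.5·0.9755^(N−1). Require T < 0.15 ⇒ N−1 > ln(0.15/0.5)/ln(0.9755) = 48.59, so N−1 ≥ 49 and N = 50.
Check: N=50 gives T = 0.1485 < 0.15; N=49 gives T = 0.1522.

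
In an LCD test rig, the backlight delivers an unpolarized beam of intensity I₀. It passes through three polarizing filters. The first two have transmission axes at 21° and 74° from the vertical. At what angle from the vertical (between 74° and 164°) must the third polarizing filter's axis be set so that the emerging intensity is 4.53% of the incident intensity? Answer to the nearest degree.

θ ≈ 134°

Unpolarized light through the first polarizer → I₁ = ½ I₀, now polarized at 21°.
I₂ = I₁ cos²(74° − 21°) = 0.5 I₀ · cos²(53°) = 0.1811 I₀.
Need I₃/I₀ = 0.0453, so cos²(θ − 74°) = 0.0453 / 0.1811 = 0.2502.
θ − 74° = arccos(√0.2502) = 60.0°, giving θ ≈ 74 + 60.0 = 134.0°.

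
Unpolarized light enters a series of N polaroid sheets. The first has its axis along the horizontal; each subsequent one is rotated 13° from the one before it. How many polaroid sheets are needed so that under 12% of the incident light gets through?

N = 29

First polarizer halves the unpolarized light: factor 1/2.
Each further stage multiplies by cos²(13°) = 0.9494.
After N polarizers: T = 0.5·0.9494^(N−1). Require T < 0.12 ⇒ N−1 > ln(0.12/0.5)/ln(0.9494) = 27.48, so N−1 ≥ 28 and N = 29.
Check: N=29 gives T = 0.1168 < 0.12; N=28 gives T = 0.123.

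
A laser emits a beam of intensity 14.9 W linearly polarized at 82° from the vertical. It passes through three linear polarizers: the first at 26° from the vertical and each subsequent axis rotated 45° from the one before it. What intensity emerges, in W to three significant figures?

By Malus's law, I₁ = 14.9 W · cos²(56°) = 4.659 W.
I₂ = I₁ · cos²(45°) = 4.659 · 0.5 = 2.33 W.
I₃ = I₂ · cos²(45°) = 2.33 · 0.5 = 1.165 W.

I ≈ 1.16 W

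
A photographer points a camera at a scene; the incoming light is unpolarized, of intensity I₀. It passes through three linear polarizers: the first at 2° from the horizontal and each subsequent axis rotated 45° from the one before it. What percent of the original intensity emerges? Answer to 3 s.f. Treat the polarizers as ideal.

Unpolarized light through the first polarizer → I₁ = ½ I₀, now polarized at 2°.
I₂ = I₁ cos²(45°) = 0.5 · 0.5 I₀ = 0.25 I₀.
I₃ = I₂ cos²(45°) = 0.25 · 0.5 I₀ = 0.125 I₀.
That is 12.5% of the incident intensity.

≈ 12.5%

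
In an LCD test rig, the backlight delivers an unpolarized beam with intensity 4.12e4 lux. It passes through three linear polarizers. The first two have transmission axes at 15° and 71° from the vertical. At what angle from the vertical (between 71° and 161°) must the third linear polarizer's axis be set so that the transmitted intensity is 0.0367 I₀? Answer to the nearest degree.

Unpolarized light through the first polarizer → I₁ = ½ I₀, now polarized at 15°.
I₂ = I₁ cos²(71° − 15°) = 0.5 I₀ · cos²(56°) = 0.1563 I₀.
Need I₃/I₀ = 0.0367, so cos²(θ − 71°) = 0.0367 / 0.1563 = 0.2347.
θ − 71° = arccos(√0.2347) = 61.0°, giving θ ≈ 71 + 61.0 = 132.0°.

θ ≈ 132°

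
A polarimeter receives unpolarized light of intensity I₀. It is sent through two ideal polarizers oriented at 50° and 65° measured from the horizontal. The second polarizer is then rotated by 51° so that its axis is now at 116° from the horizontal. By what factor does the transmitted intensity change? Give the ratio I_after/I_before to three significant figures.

I_new/I_old ≈ 0.177

Before rotation:
Unpolarized light through the first polarizer → I₁ = ½ I₀, now polarized at 50°.
I₂ = I₁ cos²(65° − 50°) = 0.5 I₀ · cos²(15°) = 0.4665 I₀.
After rotation:
Unpolarized light through the first polarizer → I₁ = ½ I₀, now polarized at 50°.
I₂ = I₁ cos²(116° − 50°) = 0.5 I₀ · cos²(66°) = 0.08272 I₀.
Ratio = 0.08272 / 0.4665 = 0.1773.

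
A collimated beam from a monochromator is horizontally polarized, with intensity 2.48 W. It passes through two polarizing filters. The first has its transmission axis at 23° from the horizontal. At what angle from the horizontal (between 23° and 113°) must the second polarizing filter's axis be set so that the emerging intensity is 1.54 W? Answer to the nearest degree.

θ ≈ 54°

By Malus's law, I₁ = I₀ cos²(23° − 0°) = I₀ cos²(23°) = 0.8473 I₀.
Target fraction: 1.54 / 2.48 W = 0.621 of I₀.
Need I₂/I₀ = 0.621, so cos²(θ − 23°) = 0.621 / 0.8473 = 0.7329.
θ − 23° = arccos(√0.7329) = 31.1°, giving θ ≈ 23 + 31.1 = 54.1°.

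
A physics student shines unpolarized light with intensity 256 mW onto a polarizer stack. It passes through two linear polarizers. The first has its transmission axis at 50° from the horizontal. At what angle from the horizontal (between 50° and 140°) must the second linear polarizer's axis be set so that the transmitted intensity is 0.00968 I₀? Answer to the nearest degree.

θ ≈ 132°

Unpolarized light through the first polarizer → I₁ = ½ I₀, now polarized at 50°.
Need I₂/I₀ = 0.00968, so cos²(θ − 50°) = 0.00968 / 0.5 = 0.01936.
θ − 50° = arccos(√0.01936) = 82.0°, giving θ ≈ 50 + 82.0 = 132.0°.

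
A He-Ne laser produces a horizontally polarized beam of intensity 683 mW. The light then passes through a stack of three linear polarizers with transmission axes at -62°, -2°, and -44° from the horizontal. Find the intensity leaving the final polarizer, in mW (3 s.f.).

I ≈ 20.8 mW

I₁ = 683 mW · cos²(62°) = 150.5 mW.
I₂ = I₁ · cos²(60°) = 150.5 · 0.25 = 37.63 mW.
I₃ = I₂ · cos²(42°) = 37.63 · 0.5523 = 20.78 mW.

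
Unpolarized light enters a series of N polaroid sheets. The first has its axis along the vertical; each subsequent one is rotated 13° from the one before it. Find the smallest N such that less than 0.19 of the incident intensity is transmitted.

First polarizer halves the unpolarized light: factor 1/2.
Each further stage multiplies by cos²(13°) = 0.9494.
After N polarizers: T = 0.5·0.9494^(N−1). Require T < 0.19 ⇒ N−1 > ln(0.19/0.5)/ln(0.9494) = 18.63, so N−1 ≥ 19 and N = 20.
Check: N=20 gives T = 0.1864 < 0.19; N=19 gives T = 0.1964.

N = 20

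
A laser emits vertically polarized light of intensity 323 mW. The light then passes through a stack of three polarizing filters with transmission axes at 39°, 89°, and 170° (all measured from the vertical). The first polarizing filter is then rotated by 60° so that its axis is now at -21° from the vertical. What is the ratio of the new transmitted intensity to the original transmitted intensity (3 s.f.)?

I_new/I_old ≈ 0.409

Before rotation:
I₁ = I₀ cos²(39° − 0°) = I₀ cos²(39°) = 0.604 I₀.
I₂ = I₁ cos²(89° − 39°) = 0.604 I₀ · cos²(50°) = 0.2495 I₀.
I₃ = I₂ cos²(170° − 89°) = 0.2495 I₀ · cos²(81°) = 0.006107 I₀.
After rotation:
I₁ = I₀ cos²(-21° − 0°) = I₀ cos²(21°) = 0.8716 I₀.
Angle between axes 1 and 2: 70°. I₂ = 0.8716 I₀ · cos²(70°) = 0.102 I₀.
I₃ = I₂ cos²(170° − 89°) = 0.102 I₀ · cos²(81°) = 0.002495 I₀.
Ratio = 0.002495 / 0.006107 = 0.4086.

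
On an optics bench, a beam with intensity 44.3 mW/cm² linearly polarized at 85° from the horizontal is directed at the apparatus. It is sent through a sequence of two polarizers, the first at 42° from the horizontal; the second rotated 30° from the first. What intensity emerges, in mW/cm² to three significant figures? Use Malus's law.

By Malus's law, I₁ = 44.3 mW/cm² · cos²(43°) = 23.7 mW/cm².
I₂ = I₁ · cos²(30°) = 23.7 · 0.75 = 17.77 mW/cm².

I ≈ 17.8 mW/cm²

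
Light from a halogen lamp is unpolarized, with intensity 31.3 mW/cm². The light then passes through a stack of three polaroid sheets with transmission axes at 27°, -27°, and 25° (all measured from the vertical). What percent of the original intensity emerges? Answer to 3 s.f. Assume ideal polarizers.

≈ 6.55%

Unpolarized light through the first polarizer → I₁ = 31.3 mW/cm²/2 = 15.65 mW/cm², polarized at 27°.
I₂ = I₁ · cos²(54°) = 15.65 · 0.3455 = 5.407 mW/cm².
I₃ = I₂ · cos²(52°) = 5.407 · 0.379 = 2.049 mW/cm².
That is 6.548% of the incident intensity.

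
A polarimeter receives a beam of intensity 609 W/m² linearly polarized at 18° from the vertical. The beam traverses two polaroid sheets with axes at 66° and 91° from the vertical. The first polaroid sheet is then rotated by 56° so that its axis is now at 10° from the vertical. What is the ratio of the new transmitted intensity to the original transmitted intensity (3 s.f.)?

I_new/I_old ≈ 0.0653

Before rotation:
I₁ = I₀ cos²(66° − 18°) = I₀ cos²(48°) = 0.4477 I₀.
I₂ = I₁ cos²(91° − 66°) = 0.4477 I₀ · cos²(25°) = 0.3678 I₀.
After rotation:
I₁ = I₀ cos²(10° − 18°) = I₀ cos²(8°) = 0.9806 I₀.
I₂ = I₁ cos²(91° − 10°) = 0.9806 I₀ · cos²(81°) = 0.024 I₀.
Ratio = 0.024 / 0.3678 = 0.06525.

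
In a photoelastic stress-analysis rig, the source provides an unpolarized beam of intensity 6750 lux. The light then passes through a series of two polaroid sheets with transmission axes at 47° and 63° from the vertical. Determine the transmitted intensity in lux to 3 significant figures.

Unpolarized light through the first polarizer → I₁ = 6750 lux/2 = 3375 lux, polarized at 47°.
I₂ = I₁ · cos²(16°) = 3375 · 0.924 = 3119 lux.

I ≈ 3120 lux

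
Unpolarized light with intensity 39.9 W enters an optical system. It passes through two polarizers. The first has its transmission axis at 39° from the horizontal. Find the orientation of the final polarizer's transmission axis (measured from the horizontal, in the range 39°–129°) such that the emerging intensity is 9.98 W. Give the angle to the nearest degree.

Unpolarized light through the first polarizer → I₁ = ½ I₀, now polarized at 39°.
Target fraction: 9.98 / 39.9 W = 0.2501 of I₀.
Need I₂/I₀ = 0.2501, so cos²(θ − 39°) = 0.2501 / 0.5 = 0.5003.
θ − 39° = arccos(√0.5003) = 45.0°, giving θ ≈ 39 + 45.0 = 84.0°.

θ ≈ 84°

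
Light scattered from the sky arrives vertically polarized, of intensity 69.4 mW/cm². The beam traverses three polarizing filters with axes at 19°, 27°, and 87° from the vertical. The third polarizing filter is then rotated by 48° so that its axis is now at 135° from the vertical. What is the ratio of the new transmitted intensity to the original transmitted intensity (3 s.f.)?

I_new/I_old ≈ 0.382

Before rotation:
I₁ = I₀ cos²(19° − 0°) = I₀ cos²(19°) = 0.894 I₀.
I₂ = I₁ cos²(27° − 19°) = 0.894 I₀ · cos²(8°) = 0.8767 I₀.
I₃ = I₂ cos²(87° − 27°) = 0.8767 I₀ · cos²(60°) = 0.2192 I₀.
After rotation:
I₁ = I₀ cos²(19° − 0°) = I₀ cos²(19°) = 0.894 I₀.
I₂ = I₁ cos²(27° − 19°) = 0.894 I₀ · cos²(8°) = 0.8767 I₀.
Angle between axes 2 and 3: 72°. I₃ = 0.8767 I₀ · cos²(72°) = 0.08372 I₀.
Ratio = 0.08372 / 0.2192 = 0.382.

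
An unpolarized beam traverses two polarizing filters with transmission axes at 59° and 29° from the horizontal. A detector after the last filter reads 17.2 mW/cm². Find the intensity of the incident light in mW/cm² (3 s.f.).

Unpolarized light through the first polarizer → I₁ = ½ I₀, now polarized at 59°.
I₂ = I₁ cos²(29° − 59°) = 0.5 I₀ · cos²(30°) = 0.375 I₀.
So 17.2 mW/cm² = 0.375 I₀, giving I₀ = 17.2/0.375 = 45.87 mW/cm².

I₀ ≈ 45.9 mW/cm²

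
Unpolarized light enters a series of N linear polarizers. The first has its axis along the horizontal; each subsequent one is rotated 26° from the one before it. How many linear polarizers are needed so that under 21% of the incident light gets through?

N = 6

First polarizer halves the unpolarized light: factor 1/2.
Each further stage multiplies by cos²(26°) = 0.8078.
After N polarizers: T = 0.5·0.8078^(N−1). Require T < 0.21 ⇒ N−1 > ln(0.21/0.5)/ln(0.8078) = 4.07, so N−1 ≥ 5 and N = 6.
Check: N=6 gives T = 0.172 < 0.21; N=5 gives T = 0.2129.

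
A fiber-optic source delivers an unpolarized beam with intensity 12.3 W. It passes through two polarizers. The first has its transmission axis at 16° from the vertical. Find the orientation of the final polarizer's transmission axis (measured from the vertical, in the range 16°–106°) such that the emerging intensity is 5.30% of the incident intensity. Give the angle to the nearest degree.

θ ≈ 87°

Unpolarized light through the first polarizer → I₁ = ½ I₀, now polarized at 16°.
Need I₂/I₀ = 0.053, so cos²(θ − 16°) = 0.053 / 0.5 = 0.106.
θ − 16° = arccos(√0.106) = 71.0°, giving θ ≈ 16 + 71.0 = 87.0°.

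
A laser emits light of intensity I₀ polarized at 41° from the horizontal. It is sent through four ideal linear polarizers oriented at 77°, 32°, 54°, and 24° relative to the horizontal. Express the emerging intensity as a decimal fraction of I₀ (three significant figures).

≈ 0.211 I₀

I₁ = I₀ cos²(77° − 41°) = I₀ cos²(36°) = 0.6545 I₀.
I₂ = I₁ cos²(32° − 77°) = 0.6545 I₀ · cos²(45°) = 0.3273 I₀.
I₃ = I₂ cos²(54° − 32°) = 0.3273 I₀ · cos²(22°) = 0.2813 I₀.
I₄ = I₃ cos²(24° − 54°) = 0.2813 I₀ · cos²(30°) = 0.211 I₀.
Transmitted fraction = 0.211.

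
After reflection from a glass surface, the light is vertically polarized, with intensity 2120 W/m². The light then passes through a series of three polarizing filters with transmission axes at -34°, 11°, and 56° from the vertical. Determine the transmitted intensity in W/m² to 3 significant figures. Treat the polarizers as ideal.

I₁ = 2120 W/m² · cos²(34°) = 1457 W/m².
I₂ = I₁ · cos²(45°) = 1457 · 0.5 = 728.5 W/m².
I₃ = I₂ · cos²(45°) = 728.5 · 0.5 = 364.3 W/m².

I ≈ 364 W/m²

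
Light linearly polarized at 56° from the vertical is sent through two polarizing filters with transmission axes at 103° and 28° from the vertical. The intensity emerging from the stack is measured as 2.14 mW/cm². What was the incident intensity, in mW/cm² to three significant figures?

By Malus's law, I₁ = I₀ cos²(103° − 56°) = I₀ cos²(47°) = 0.4651 I₀.
I₂ = I₁ cos²(28° − 103°) = 0.4651 I₀ · cos²(75°) = 0.03116 I₀.
So 2.14 mW/cm² = 0.03116 I₀, giving I₀ = 2.14/0.03116 = 68.68 mW/cm².

I₀ ≈ 68.7 mW/cm²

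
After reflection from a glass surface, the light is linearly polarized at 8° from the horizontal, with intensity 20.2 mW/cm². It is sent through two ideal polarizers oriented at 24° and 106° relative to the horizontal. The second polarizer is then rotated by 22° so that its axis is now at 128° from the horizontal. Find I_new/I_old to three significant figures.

I_new/I_old ≈ 3.02

Before rotation:
By Malus's law, I₁ = I₀ cos²(24° − 8°) = I₀ cos²(16°) = 0.924 I₀.
I₂ = I₁ cos²(106° − 24°) = 0.924 I₀ · cos²(82°) = 0.0179 I₀.
After rotation:
I₁ = I₀ cos²(24° − 8°) = I₀ cos²(16°) = 0.924 I₀.
Angle between axes 1 and 2: 76°. I₂ = 0.924 I₀ · cos²(76°) = 0.05408 I₀.
Ratio = 0.05408 / 0.0179 = 3.022.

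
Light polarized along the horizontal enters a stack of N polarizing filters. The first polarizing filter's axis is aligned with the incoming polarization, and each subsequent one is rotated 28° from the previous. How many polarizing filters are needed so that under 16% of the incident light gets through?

N = 9

First polarizer is aligned with the polarization: full transmission.
Each further stage multiplies by cos²(28°) = 0.7796.
After N polarizers: T = 0.7796^(N−1). Require T < 0.16 ⇒ N−1 > ln(0.16)/ln(0.7796) = 7.36, so N−1 ≥ 8 and N = 9.
Check: N=9 gives T = 0.1364 < 0.16; N=8 gives T = 0.175.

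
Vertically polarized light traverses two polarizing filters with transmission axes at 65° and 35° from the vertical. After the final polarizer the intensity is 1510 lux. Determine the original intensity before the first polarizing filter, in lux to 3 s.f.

By Malus's law, I₁ = I₀ cos²(65° − 0°) = I₀ cos²(65°) = 0.1786 I₀.
I₂ = I₁ cos²(35° − 65°) = 0.1786 I₀ · cos²(30°) = 0.134 I₀.
So 1510 lux = 0.134 I₀, giving I₀ = 1510/0.134 = 1.127e+04 lux.

I₀ ≈ 1.13e4 lux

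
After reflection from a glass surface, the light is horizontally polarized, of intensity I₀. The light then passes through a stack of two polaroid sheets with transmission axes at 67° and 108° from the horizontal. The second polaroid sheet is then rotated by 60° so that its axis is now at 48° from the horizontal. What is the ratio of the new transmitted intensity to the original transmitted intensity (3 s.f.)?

I_new/I_old ≈ 1.57

Before rotation:
By Malus's law, I₁ = I₀ cos²(67° − 0°) = I₀ cos²(67°) = 0.1527 I₀.
I₂ = I₁ cos²(108° − 67°) = 0.1527 I₀ · cos²(41°) = 0.08696 I₀.
After rotation:
I₁ = I₀ cos²(67° − 0°) = I₀ cos²(67°) = 0.1527 I₀.
I₂ = I₁ cos²(48° − 67°) = 0.1527 I₀ · cos²(19°) = 0.1365 I₀.
Ratio = 0.1365 / 0.08696 = 1.57.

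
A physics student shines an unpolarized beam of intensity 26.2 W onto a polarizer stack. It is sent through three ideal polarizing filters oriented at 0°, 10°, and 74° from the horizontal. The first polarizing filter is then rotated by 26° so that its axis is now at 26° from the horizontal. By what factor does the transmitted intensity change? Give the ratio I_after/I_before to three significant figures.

I_new/I_old ≈ 0.953

Before rotation:
Unpolarized light through the first polarizer → I₁ = ½ I₀, now polarized at 0°.
I₂ = I₁ cos²(10° − 0°) = 0.5 I₀ · cos²(10°) = 0.4849 I₀.
I₃ = I₂ cos²(74° − 10°) = 0.4849 I₀ · cos²(64°) = 0.09319 I₀.
After rotation:
Unpolarized light through the first polarizer → I₁ = ½ I₀, now polarized at 26°.
I₂ = I₁ cos²(10° − 26°) = 0.5 I₀ · cos²(16°) = 0.462 I₀.
I₃ = I₂ cos²(74° − 10°) = 0.462 I₀ · cos²(64°) = 0.08878 I₀.
Ratio = 0.08878 / 0.09319 = 0.9528.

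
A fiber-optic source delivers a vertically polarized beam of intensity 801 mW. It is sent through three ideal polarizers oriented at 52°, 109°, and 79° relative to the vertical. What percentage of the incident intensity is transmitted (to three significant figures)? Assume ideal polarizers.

≈ 8.43%

By Malus's law, I₁ = 801 mW · cos²(52°) = 303.6 mW.
I₂ = I₁ · cos²(57°) = 303.6 · 0.2966 = 90.06 mW.
I₃ = I₂ · cos²(30°) = 90.06 · 0.75 = 67.55 mW.
That is 8.433% of the incident intensity.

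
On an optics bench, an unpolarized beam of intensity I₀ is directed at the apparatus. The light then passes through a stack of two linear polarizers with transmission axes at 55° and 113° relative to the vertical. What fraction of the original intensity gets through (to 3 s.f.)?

Unpolarized light through the first polarizer → I₁ = ½ I₀, now polarized at 55°.
I₂ = I₁ cos²(113° − 55°) = 0.5 I₀ · cos²(58°) = 0.1404 I₀.
Transmitted fraction = 0.1404.

≈ 0.140 I₀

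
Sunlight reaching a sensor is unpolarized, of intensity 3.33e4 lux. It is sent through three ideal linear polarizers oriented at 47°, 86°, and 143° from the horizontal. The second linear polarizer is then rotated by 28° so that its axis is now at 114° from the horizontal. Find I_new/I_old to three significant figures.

I_new/I_old ≈ 0.652

Before rotation:
Unpolarized light through the first polarizer → I₁ = ½ I₀, now polarized at 47°.
I₂ = I₁ cos²(86° − 47°) = 0.5 I₀ · cos²(39°) = 0.302 I₀.
I₃ = I₂ cos²(143° − 86°) = 0.302 I₀ · cos²(57°) = 0.08958 I₀.
After rotation:
Unpolarized light through the first polarizer → I₁ = ½ I₀, now polarized at 47°.
I₂ = I₁ cos²(114° − 47°) = 0.5 I₀ · cos²(67°) = 0.07634 I₀.
I₃ = I₂ cos²(143° − 114°) = 0.07634 I₀ · cos²(29°) = 0.05839 I₀.
Ratio = 0.05839 / 0.08958 = 0.6519.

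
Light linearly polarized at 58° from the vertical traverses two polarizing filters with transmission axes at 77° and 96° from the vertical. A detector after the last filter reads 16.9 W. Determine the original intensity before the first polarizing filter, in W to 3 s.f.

I₀ ≈ 21.1 W

By Malus's law, I₁ = I₀ cos²(77° − 58°) = I₀ cos²(19°) = 0.894 I₀.
I₂ = I₁ cos²(96° − 77°) = 0.894 I₀ · cos²(19°) = 0.7992 I₀.
So 16.9 W = 0.7992 I₀, giving I₀ = 16.9/0.7992 = 21.14 W.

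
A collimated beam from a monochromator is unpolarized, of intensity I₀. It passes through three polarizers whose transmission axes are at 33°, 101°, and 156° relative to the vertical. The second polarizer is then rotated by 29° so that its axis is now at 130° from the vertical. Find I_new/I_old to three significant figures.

I_new/I_old ≈ 0.260

Before rotation:
Unpolarized light through the first polarizer → I₁ = ½ I₀, now polarized at 33°.
I₂ = I₁ cos²(101° − 33°) = 0.5 I₀ · cos²(68°) = 0.07017 I₀.
I₃ = I₂ cos²(156° − 101°) = 0.07017 I₀ · cos²(55°) = 0.02308 I₀.
After rotation:
Unpolarized light through the first polarizer → I₁ = ½ I₀, now polarized at 33°.
Angle between axes 1 and 2: 83°. I₂ = 0.5 I₀ · cos²(83°) = 0.007426 I₀.
I₃ = I₂ cos²(156° − 130°) = 0.007426 I₀ · cos²(26°) = 0.005999 I₀.
Ratio = 0.005999 / 0.02308 = 0.2599.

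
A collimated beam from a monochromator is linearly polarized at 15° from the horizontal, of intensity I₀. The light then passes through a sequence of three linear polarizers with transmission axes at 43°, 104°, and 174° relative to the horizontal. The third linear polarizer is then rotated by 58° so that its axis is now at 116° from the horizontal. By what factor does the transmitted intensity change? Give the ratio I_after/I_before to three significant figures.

I_new/I_old ≈ 8.18

Before rotation:
I₁ = I₀ cos²(43° − 15°) = I₀ cos²(28°) = 0.7796 I₀.
I₂ = I₁ cos²(104° − 43°) = 0.7796 I₀ · cos²(61°) = 0.1832 I₀.
I₃ = I₂ cos²(174° − 104°) = 0.1832 I₀ · cos²(70°) = 0.02143 I₀.
After rotation:
I₁ = I₀ cos²(43° − 15°) = I₀ cos²(28°) = 0.7796 I₀.
I₂ = I₁ cos²(104° − 43°) = 0.7796 I₀ · cos²(61°) = 0.1832 I₀.
I₃ = I₂ cos²(116° − 104°) = 0.1832 I₀ · cos²(12°) = 0.1753 I₀.
Ratio = 0.1753 / 0.02143 = 8.179.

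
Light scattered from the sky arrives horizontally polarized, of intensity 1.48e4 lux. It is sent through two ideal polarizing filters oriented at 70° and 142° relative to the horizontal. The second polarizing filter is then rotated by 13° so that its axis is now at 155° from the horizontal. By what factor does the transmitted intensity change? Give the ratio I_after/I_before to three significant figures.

Before rotation:
I₁ = I₀ cos²(70° − 0°) = I₀ cos²(70°) = 0.117 I₀.
I₂ = I₁ cos²(142° − 70°) = 0.117 I₀ · cos²(72°) = 0.01117 I₀.
After rotation:
I₁ = I₀ cos²(70° − 0°) = I₀ cos²(70°) = 0.117 I₀.
I₂ = I₁ cos²(155° − 70°) = 0.117 I₀ · cos²(85°) = 0.0008886 I₀.
Ratio = 0.0008886 / 0.01117 = 0.07955.

I_new/I_old ≈ 0.0795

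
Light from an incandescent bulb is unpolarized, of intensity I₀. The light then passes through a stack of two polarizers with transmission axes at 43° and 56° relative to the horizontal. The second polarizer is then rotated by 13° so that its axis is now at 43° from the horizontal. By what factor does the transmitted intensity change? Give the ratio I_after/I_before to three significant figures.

Before rotation:
Unpolarized light through the first polarizer → I₁ = ½ I₀, now polarized at 43°.
I₂ = I₁ cos²(56° − 43°) = 0.5 I₀ · cos²(13°) = 0.4747 I₀.
After rotation:
Unpolarized light through the first polarizer → I₁ = ½ I₀, now polarized at 43°.
I₂ = I₁ cos²(43° − 43°) = 0.5 I₀ · cos²(0°) = 0.5 I₀.
Ratio = 0.5 / 0.4747 = 1.053.

I_new/I_old ≈ 1.05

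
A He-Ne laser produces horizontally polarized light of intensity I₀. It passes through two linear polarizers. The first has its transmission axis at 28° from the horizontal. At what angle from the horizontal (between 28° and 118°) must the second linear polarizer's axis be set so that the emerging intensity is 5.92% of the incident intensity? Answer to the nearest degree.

θ ≈ 102°

By Malus's law, I₁ = I₀ cos²(28° − 0°) = I₀ cos²(28°) = 0.7796 I₀.
Need I₂/I₀ = 0.0592, so cos²(θ − 28°) = 0.0592 / 0.7796 = 0.07594.
θ − 28° = arccos(√0.07594) = 74.0°, giving θ ≈ 28 + 74.0 = 102.0°.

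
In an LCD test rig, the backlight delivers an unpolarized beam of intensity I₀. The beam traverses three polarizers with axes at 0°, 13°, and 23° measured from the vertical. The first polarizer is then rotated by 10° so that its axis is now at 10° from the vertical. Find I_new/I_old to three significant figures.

Before rotation:
Unpolarized light through the first polarizer → I₁ = ½ I₀, now polarized at 0°.
I₂ = I₁ cos²(13° − 0°) = 0.5 I₀ · cos²(13°) = 0.4747 I₀.
I₃ = I₂ cos²(23° − 13°) = 0.4747 I₀ · cos²(10°) = 0.4604 I₀.
After rotation:
Unpolarized light through the first polarizer → I₁ = ½ I₀, now polarized at 10°.
I₂ = I₁ cos²(13° − 10°) = 0.5 I₀ · cos²(3°) = 0.4986 I₀.
I₃ = I₂ cos²(23° − 13°) = 0.4986 I₀ · cos²(10°) = 0.4836 I₀.
Ratio = 0.4836 / 0.4604 = 1.05.

I_new/I_old ≈ 1.05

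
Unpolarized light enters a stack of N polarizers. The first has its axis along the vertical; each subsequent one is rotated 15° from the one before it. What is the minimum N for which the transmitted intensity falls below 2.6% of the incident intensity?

First polarizer halves the unpolarized light: factor 1/2.
Each further stage multiplies by cos²(15°) = 0.933.
After N polarizers: T = 0.5·0.933^(N−1). Require T < 0.026 ⇒ N−1 > ln(0.026/0.5)/ln(0.933) = 42.64, so N−1 ≥ 43 and N = 44.
Check: N=44 gives T = 0.02536 < 0.026; N=43 gives T = 0.02718.

N = 44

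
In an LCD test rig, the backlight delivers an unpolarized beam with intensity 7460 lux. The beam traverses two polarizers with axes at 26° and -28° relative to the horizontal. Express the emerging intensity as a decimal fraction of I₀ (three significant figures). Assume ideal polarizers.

Unpolarized light through the first polarizer → I₁ = 7460 lux/2 = 3730 lux, polarized at 26°.
I₂ = I₁ · cos²(54°) = 3730 · 0.3455 = 1289 lux.
Transmitted fraction = 0.1727.

I/I₀ ≈ 0.173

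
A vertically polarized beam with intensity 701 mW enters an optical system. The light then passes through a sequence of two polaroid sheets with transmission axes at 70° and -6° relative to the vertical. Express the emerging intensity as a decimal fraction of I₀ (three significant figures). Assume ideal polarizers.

I/I₀ ≈ 0.00685

By Malus's law, I₁ = 701 mW · cos²(70°) = 82 mW.
I₂ = I₁ · cos²(76°) = 82 · 0.05853 = 4.799 mW.
Transmitted fraction = 0.006846.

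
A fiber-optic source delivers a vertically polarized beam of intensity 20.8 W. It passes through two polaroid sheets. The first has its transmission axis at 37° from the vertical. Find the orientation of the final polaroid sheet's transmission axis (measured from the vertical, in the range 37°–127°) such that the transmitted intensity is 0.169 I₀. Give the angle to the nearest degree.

θ ≈ 96°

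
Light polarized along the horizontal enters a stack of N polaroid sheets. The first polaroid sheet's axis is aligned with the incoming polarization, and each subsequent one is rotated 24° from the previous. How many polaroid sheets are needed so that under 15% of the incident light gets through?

First polarizer is aligned with the polarization: full transmission.
Each further stage multiplies by cos²(24°) = 0.8346.
After N polarizers: T = 0.8346^(N−1). Require T < 0.15 ⇒ N−1 > ln(0.15)/ln(0.8346) = 10.49, so N−1 ≥ 11 and N = 12.
Check: N=12 gives T = 0.1368 < 0.15; N=11 gives T = 0.1639.

N = 12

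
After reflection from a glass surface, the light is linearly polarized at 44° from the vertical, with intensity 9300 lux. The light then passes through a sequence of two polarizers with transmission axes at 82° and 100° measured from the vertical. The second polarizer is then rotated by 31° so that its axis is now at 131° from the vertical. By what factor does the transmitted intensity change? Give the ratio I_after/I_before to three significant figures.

I_new/I_old ≈ 0.476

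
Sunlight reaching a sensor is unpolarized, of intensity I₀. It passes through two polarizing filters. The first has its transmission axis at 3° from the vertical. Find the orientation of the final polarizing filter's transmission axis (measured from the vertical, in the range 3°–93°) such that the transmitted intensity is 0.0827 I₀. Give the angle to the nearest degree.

θ ≈ 69°

Unpolarized light through the first polarizer → I₁ = ½ I₀, now polarized at 3°.
Need I₂/I₀ = 0.0827, so cos²(θ − 3°) = 0.0827 / 0.5 = 0.1654.
θ − 3° = arccos(√0.1654) = 66.0°, giving θ ≈ 3 + 66.0 = 69.0°.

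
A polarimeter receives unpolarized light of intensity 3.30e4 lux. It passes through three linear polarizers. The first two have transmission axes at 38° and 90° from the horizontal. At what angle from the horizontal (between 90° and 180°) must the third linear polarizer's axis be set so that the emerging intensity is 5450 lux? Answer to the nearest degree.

θ ≈ 111°

Unpolarized light through the first polarizer → I₁ = ½ I₀, now polarized at 38°.
I₂ = I₁ cos²(90° − 38°) = 0.5 I₀ · cos²(52°) = 0.1895 I₀.
Target fraction: 5450 / 3.30e4 lux = 0.1652 of I₀.
Need I₃/I₀ = 0.1652, so cos²(θ − 90°) = 0.1652 / 0.1895 = 0.8714.
θ − 90° = arccos(√0.8714) = 21.0°, giving θ ≈ 90 + 21.0 = 111.0°.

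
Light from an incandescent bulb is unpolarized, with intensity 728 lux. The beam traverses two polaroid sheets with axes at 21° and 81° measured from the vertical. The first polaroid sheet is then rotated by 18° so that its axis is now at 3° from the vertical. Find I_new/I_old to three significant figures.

I_new/I_old ≈ 0.173

Before rotation:
Unpolarized light through the first polarizer → I₁ = ½ I₀, now polarized at 21°.
I₂ = I₁ cos²(81° − 21°) = 0.5 I₀ · cos²(60°) = 0.125 I₀.
After rotation:
Unpolarized light through the first polarizer → I₁ = ½ I₀, now polarized at 3°.
I₂ = I₁ cos²(81° − 3°) = 0.5 I₀ · cos²(78°) = 0.02161 I₀.
Ratio = 0.02161 / 0.125 = 0.1729.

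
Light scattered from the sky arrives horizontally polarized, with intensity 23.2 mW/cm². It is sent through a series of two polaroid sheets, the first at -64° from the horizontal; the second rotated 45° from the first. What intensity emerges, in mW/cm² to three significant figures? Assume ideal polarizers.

I ≈ 2.23 mW/cm²

By Malus's law, I₁ = 23.2 mW/cm² · cos²(64°) = 4.458 mW/cm².
I₂ = I₁ · cos²(45°) = 4.458 · 0.5 = 2.229 mW/cm².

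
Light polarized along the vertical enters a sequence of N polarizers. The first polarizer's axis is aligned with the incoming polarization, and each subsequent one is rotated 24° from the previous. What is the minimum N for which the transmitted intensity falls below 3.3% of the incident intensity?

First polarizer is aligned with the polarization: full transmission.
Each further stage multiplies by cos²(24°) = 0.8346.
After N polarizers: T = 0.8346^(N−1). Require T < 0.033 ⇒ N−1 > ln(0.033)/ln(0.8346) = 18.86, so N−1 ≥ 19 and N = 20.
Check: N=20 gives T = 0.03219 < 0.033; N=19 gives T = 0.03857.

N = 20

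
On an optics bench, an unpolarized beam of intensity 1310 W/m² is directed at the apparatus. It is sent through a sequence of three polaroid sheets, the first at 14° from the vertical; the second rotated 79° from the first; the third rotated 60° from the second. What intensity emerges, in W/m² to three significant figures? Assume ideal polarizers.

Unpolarized light through the first polarizer → I₁ = 1310 W/m²/2 = 655 W/m², polarized at 14°.
I₂ = I₁ · cos²(79°) = 655 · 0.03641 = 23.85 W/m².
I₃ = I₂ · cos²(60°) = 23.85 · 0.25 = 5.962 W/m².

I ≈ 5.96 W/m²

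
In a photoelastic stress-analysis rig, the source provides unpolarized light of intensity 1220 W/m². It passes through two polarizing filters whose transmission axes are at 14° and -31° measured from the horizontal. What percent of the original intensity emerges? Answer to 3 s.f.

≈ 25.0%

Unpolarized light through the first polarizer → I₁ = 1220 W/m²/2 = 610 W/m², polarized at 14°.
I₂ = I₁ · cos²(45°) = 610 · 0.5 = 305 W/m².
That is 25% of the incident intensity.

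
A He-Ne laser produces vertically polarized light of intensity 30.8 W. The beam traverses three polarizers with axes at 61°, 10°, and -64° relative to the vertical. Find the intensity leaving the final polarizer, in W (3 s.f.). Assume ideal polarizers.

I ≈ 0.218 W

I₁ = 30.8 W · cos²(61°) = 7.239 W.
I₂ = I₁ · cos²(51°) = 7.239 · 0.396 = 2.867 W.
I₃ = I₂ · cos²(74°) = 2.867 · 0.07598 = 0.2178 W.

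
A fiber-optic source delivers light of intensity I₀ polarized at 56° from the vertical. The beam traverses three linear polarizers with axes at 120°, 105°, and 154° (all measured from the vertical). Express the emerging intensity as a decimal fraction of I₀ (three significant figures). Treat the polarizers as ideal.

≈ 0.0772 I₀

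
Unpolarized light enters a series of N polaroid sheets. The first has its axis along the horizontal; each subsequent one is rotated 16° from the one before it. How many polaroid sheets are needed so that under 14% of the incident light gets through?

First polarizer halves the unpolarized light: factor 1/2.
Each further stage multiplies by cos²(16°) = 0.924.
After N polarizers: T = 0.5·0.924^(N−1). Require T < 0.14 ⇒ N−1 > ln(0.14/0.5)/ln(0.924) = 16.11, so N−1 ≥ 17 and N = 18.
Check: N=18 gives T = 0.1305 < 0.14; N=17 gives T = 0.1412.

N = 18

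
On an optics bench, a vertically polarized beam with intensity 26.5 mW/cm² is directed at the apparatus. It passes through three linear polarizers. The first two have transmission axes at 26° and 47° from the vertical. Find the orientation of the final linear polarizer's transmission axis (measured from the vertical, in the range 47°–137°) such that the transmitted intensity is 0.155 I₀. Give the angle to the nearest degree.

I₁ = I₀ cos²(26° − 0°) = I₀ cos²(26°) = 0.8078 I₀.
I₂ = I₁ cos²(47° − 26°) = 0.8078 I₀ · cos²(21°) = 0.7041 I₀.
Need I₃/I₀ = 0.155, so cos²(θ − 47°) = 0.155 / 0.7041 = 0.2201.
θ − 47° = arccos(√0.2201) = 62.0°, giving θ ≈ 47 + 62.0 = 109.0°.

θ ≈ 109°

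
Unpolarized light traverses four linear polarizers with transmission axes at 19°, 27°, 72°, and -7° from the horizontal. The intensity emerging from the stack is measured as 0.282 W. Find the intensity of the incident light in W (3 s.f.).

I₀ ≈ 31.6 W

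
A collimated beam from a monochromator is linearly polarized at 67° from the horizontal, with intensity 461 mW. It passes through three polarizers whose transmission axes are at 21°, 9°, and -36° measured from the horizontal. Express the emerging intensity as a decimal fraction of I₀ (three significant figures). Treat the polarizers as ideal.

I/I₀ ≈ 0.231

I₁ = 461 mW · cos²(46°) = 222.5 mW.
I₂ = I₁ · cos²(12°) = 222.5 · 0.9568 = 212.8 mW.
I₃ = I₂ · cos²(45°) = 212.8 · 0.5 = 106.4 mW.
Transmitted fraction = 0.2308.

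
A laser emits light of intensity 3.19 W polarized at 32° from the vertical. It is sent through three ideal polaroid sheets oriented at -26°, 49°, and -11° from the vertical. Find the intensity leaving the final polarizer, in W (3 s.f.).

By Malus's law, I₁ = 3.19 W · cos²(58°) = 0.8958 W.
I₂ = I₁ · cos²(75°) = 0.8958 · 0.06699 = 0.06001 W.
I₃ = I₂ · cos²(60°) = 0.06001 · 0.25 = 0.015 W.

I ≈ 0.0150 W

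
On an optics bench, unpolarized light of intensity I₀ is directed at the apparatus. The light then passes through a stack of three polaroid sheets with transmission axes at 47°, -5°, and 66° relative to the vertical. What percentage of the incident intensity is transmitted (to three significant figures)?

≈ 2.01%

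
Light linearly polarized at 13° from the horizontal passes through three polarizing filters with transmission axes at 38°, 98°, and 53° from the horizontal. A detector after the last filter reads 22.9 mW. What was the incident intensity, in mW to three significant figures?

I₀ ≈ 223 mW

I₁ = I₀ cos²(38° − 13°) = I₀ cos²(25°) = 0.8214 I₀.
I₂ = I₁ cos²(98° − 38°) = 0.8214 I₀ · cos²(60°) = 0.2053 I₀.
I₃ = I₂ cos²(53° − 98°) = 0.2053 I₀ · cos²(45°) = 0.1027 I₀.
So 22.9 mW = 0.1027 I₀, giving I₀ = 22.9/0.1027 = 223 mW.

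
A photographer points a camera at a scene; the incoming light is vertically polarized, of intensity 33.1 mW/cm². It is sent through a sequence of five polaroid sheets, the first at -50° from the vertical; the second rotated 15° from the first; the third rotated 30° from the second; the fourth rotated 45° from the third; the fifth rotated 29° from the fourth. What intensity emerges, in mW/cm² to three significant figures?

I ≈ 3.66 mW/cm²

I₁ = 33.1 mW/cm² · cos²(50°) = 13.68 mW/cm².
I₂ = I₁ · cos²(15°) = 13.68 · 0.933 = 12.76 mW/cm².
I₃ = I₂ · cos²(30°) = 12.76 · 0.75 = 9.57 mW/cm².
I₄ = I₃ · cos²(45°) = 9.57 · 0.5 = 4.785 mW/cm².
I₅ = I₄ · cos²(29°) = 4.785 · 0.765 = 3.66 mW/cm².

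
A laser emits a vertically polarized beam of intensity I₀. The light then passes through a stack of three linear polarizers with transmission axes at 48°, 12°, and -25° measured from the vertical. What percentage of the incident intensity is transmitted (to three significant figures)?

I₁ = I₀ cos²(48° − 0°) = I₀ cos²(48°) = 0.4477 I₀.
I₂ = I₁ cos²(12° − 48°) = 0.4477 I₀ · cos²(36°) = 0.293 I₀.
I₃ = I₂ cos²(-25° − 12°) = 0.293 I₀ · cos²(37°) = 0.1869 I₀.
That is 18.69% of the incident intensity.

≈ 18.7%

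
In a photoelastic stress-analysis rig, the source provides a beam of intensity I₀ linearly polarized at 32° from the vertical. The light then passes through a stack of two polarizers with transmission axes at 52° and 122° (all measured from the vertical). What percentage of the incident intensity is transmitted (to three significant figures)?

≈ 10.3%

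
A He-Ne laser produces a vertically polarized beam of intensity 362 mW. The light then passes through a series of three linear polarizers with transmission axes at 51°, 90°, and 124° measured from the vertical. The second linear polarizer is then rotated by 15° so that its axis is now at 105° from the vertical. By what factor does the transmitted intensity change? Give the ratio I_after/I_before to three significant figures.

Before rotation:
By Malus's law, I₁ = I₀ cos²(51° − 0°) = I₀ cos²(51°) = 0.396 I₀.
I₂ = I₁ cos²(90° − 51°) = 0.396 I₀ · cos²(39°) = 0.2392 I₀.
I₃ = I₂ cos²(124° − 90°) = 0.2392 I₀ · cos²(34°) = 0.1644 I₀.
After rotation:
I₁ = I₀ cos²(51° − 0°) = I₀ cos²(51°) = 0.396 I₀.
I₂ = I₁ cos²(105° − 51°) = 0.396 I₀ · cos²(54°) = 0.1368 I₀.
I₃ = I₂ cos²(124° − 105°) = 0.1368 I₀ · cos²(19°) = 0.1223 I₀.
Ratio = 0.1223 / 0.1644 = 0.7441.

I_new/I_old ≈ 0.744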